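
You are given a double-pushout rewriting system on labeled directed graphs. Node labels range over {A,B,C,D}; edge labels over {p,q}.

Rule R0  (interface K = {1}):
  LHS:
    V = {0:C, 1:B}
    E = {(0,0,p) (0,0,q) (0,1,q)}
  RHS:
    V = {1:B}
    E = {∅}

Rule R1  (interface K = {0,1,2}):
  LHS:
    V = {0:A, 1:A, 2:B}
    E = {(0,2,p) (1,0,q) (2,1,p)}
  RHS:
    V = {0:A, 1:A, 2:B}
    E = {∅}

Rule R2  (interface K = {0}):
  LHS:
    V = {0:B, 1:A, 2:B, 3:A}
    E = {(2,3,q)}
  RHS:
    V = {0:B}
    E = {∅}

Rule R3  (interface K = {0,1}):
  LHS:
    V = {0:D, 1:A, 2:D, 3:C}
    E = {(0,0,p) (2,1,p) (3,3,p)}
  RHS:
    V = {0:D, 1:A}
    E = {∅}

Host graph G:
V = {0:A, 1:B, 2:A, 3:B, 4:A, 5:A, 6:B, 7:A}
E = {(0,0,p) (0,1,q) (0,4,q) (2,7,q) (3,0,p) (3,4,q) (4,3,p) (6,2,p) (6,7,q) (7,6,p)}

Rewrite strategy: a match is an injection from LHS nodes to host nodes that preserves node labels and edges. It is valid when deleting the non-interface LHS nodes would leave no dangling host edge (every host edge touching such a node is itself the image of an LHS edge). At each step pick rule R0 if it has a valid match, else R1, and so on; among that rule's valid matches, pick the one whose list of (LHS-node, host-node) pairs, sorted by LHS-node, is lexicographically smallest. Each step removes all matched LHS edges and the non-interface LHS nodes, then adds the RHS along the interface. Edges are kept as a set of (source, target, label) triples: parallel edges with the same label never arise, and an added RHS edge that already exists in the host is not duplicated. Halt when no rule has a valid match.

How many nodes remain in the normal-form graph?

Answer: 2

Rewrite trace:
initial: |V|=8 |E|=10  E = 0-p->0 0-q->1 0-q->4 2-q->7 3-p->0 3-q->4 4-p->3 6-p->2 6-q->7 7-p->6
step 1: apply R1 at {0↦4, 1↦0, 2↦3}  → |V|=8 |E|=7  E = 0-p->0 0-q->1 2-q->7 3-q->4 6-p->2 6-q->7 7-p->6
step 2: apply R1 at {0↦7, 1↦2, 2↦6}  → |V|=8 |E|=4  E = 0-p->0 0-q->1 3-q->4 6-q->7
step 3: apply R2 at {0↦1, 1↦2, 2↦3, 3↦4}  → |V|=5 |E|=3  E = 0-p->0 0-q->1 6-q->7
step 4: apply R2 at {0↦1, 1↦5, 2↦6, 3↦7}  → |V|=2 |E|=2  E = 0-p->0 0-q->1
halt: no rule applies after step 4
NF nodes: {0:A, 1:B}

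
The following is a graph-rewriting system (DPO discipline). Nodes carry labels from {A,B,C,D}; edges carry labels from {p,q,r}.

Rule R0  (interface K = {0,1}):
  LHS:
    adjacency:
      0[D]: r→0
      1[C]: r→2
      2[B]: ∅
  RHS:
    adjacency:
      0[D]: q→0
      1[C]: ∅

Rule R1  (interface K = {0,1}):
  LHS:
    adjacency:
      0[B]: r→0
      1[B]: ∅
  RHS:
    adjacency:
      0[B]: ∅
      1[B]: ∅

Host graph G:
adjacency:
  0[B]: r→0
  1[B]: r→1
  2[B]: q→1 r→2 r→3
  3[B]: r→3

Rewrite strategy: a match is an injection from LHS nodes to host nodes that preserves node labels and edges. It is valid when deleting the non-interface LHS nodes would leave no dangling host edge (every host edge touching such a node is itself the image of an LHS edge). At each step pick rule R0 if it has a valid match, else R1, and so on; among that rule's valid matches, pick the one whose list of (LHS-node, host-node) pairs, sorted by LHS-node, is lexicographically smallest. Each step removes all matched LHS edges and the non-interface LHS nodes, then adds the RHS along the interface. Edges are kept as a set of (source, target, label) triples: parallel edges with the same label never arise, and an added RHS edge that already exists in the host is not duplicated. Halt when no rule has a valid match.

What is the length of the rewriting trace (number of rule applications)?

[0] host  ⇒  4 nodes, 6 edges  {0-r->0 1-r->1 2-q->1 2-r->2 2-r->3 3-r->3}
[1] R1 @ {0↦0, 1↦1}  ⇒  4 nodes, 5 edges  {1-r->1 2-q->1 2-r->2 2-r->3 3-r->3}
[2] R1 @ {0↦1, 1↦0}  ⇒  4 nodes, 4 edges  {2-q->1 2-r->2 2-r->3 3-r->3}
[3] R1 @ {0↦2, 1↦0}  ⇒  4 nodes, 3 edges  {2-q->1 2-r->3 3-r->3}
[4] R1 @ {0↦3, 1↦0}  ⇒  4 nodes, 2 edges  {2-q->1 2-r->3}
normal form: no rule applies after step 4

Answer: 4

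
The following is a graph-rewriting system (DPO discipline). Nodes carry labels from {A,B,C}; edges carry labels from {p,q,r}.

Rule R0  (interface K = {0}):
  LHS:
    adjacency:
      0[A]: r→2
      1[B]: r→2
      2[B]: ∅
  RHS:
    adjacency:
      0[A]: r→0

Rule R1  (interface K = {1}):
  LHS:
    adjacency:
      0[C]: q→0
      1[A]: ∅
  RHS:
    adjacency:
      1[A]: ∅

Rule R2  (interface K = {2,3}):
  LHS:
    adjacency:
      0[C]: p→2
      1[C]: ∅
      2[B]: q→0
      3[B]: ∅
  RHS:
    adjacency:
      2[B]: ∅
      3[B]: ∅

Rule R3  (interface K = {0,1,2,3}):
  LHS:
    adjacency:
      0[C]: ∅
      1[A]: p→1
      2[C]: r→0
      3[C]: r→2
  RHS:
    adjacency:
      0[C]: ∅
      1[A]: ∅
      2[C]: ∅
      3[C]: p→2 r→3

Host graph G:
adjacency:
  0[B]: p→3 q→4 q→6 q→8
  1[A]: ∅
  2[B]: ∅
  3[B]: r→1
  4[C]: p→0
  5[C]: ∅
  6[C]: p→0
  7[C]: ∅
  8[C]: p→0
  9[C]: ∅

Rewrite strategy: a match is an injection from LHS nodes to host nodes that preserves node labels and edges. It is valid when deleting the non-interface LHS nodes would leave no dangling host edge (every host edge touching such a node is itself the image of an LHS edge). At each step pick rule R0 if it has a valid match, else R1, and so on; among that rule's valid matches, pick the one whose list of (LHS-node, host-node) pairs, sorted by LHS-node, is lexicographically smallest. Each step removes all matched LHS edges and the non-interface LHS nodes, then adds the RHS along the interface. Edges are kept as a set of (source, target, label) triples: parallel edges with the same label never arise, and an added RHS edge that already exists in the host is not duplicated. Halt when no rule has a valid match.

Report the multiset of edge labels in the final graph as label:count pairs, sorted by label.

Answer: p:1 r:1

Steps:
initial: |V|=10 |E|=8  E = 0-p->3 0-q->4 0-q->6 0-q->8 3-r->1 4-p->0 6-p->0 8-p->0
step 1: apply R2 at {0↦4, 1↦5, 2↦0, 3↦2}  → |V|=8 |E|=6  E = 0-p->3 0-q->6 0-q->8 3-r->1 6-p->0 8-p->0
step 2: apply R2 at {0↦6, 1↦7, 2↦0, 3↦2}  → |V|=6 |E|=4  E = 0-p->3 0-q->8 3-r->1 8-p->0
step 3: apply R2 at {0↦8, 1↦9, 2↦0, 3↦2}  → |V|=4 |E|=2  E = 0-p->3 3-r->1
normal form: no rule applies after step 3
NF edges: [(0, 3, 'p'), (3, 1, 'r')]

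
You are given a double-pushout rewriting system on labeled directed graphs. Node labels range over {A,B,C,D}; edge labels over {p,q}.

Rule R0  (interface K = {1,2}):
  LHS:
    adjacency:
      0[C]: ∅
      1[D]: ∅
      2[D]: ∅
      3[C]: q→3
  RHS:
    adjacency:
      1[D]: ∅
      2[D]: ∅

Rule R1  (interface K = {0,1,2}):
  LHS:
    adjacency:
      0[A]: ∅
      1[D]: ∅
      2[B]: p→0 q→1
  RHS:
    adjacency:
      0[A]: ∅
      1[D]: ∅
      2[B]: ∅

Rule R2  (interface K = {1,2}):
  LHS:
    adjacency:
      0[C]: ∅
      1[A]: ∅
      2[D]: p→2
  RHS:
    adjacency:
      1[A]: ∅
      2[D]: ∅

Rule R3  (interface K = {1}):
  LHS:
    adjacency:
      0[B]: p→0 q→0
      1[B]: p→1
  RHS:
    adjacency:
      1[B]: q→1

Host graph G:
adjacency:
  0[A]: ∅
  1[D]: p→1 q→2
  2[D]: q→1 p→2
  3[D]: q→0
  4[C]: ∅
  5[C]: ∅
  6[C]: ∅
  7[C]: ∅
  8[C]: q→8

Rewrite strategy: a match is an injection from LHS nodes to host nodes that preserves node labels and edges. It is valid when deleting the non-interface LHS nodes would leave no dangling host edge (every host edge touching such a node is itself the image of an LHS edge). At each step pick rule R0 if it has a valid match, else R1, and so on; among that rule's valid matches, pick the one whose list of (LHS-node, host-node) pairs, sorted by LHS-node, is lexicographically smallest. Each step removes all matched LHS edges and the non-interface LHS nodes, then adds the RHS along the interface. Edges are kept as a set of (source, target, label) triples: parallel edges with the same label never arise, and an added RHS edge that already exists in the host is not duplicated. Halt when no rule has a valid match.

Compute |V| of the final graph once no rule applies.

initial: |V|=9 |E|=6  E = 1-p->1 1-q->2 2-q->1 2-p->2 3-q->0 8-q->8
step 1: apply R0 at {0↦4, 1↦1, 2↦2, 3↦8}  → |V|=7 |E|=5  E = 1-p->1 1-q->2 2-q->1 2-p->2 3-q->0
step 2: apply R2 at {0↦5, 1↦0, 2↦1}  → |V|=6 |E|=4  E = 1-q->2 2-q->1 2-p->2 3-q->0
step 3: apply R2 at {0↦6, 1↦0, 2↦2}  → |V|=5 |E|=3  E = 1-q->2 2-q->1 3-q->0
normal form: no rule applies after step 3
NF nodes: {0:A, 1:D, 2:D, 3:D, 7:C}

Answer: 5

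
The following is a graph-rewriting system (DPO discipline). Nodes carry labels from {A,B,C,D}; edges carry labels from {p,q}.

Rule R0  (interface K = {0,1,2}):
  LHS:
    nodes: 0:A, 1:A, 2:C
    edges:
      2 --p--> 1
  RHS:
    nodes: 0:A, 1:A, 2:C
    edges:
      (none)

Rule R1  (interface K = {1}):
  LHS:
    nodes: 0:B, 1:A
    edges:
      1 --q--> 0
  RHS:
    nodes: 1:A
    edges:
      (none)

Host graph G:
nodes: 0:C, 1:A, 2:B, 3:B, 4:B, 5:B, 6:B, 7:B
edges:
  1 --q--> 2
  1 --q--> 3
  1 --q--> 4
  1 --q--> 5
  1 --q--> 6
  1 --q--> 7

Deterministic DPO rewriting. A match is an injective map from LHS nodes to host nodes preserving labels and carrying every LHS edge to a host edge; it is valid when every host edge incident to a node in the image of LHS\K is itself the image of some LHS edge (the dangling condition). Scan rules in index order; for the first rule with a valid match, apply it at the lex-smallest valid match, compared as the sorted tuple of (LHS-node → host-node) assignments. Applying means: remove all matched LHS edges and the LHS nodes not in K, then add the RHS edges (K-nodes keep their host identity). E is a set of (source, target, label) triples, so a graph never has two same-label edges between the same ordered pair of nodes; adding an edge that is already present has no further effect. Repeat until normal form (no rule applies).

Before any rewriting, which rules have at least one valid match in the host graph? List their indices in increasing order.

R0: no valid match — LHS pattern not found
R1: 6 valid matches — {0↦2, 1↦1}, {0↦3, 1↦1}, {0↦4, 1↦1} (+3 more)

Answer: [R1]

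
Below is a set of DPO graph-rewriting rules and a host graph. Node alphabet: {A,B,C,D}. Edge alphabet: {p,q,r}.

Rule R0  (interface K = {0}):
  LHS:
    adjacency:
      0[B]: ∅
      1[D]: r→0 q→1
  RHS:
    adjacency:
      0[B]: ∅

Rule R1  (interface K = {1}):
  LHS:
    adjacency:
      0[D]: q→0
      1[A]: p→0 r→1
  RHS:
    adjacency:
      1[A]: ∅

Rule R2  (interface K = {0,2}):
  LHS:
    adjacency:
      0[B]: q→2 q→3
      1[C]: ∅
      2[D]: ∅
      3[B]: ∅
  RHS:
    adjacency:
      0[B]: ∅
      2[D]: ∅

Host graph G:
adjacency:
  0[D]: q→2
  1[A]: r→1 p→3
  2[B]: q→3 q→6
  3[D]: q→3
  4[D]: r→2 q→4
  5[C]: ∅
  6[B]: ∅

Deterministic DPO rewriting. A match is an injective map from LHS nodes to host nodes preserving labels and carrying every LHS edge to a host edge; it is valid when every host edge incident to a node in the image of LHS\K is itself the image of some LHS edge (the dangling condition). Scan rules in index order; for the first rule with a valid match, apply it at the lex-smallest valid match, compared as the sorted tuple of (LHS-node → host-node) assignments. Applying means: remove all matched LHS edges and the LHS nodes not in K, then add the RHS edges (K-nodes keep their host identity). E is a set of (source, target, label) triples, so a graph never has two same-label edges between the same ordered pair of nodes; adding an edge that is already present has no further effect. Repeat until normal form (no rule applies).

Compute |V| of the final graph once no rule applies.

initial: |V|=7 |E|=8  E = 0-q->2 1-r->1 1-p->3 2-q->3 2-q->6 3-q->3 4-r->2 4-q->4
step 1: apply R0 at {0↦2, 1↦4}  → |V|=6 |E|=6  E = 0-q->2 1-r->1 1-p->3 2-q->3 2-q->6 3-q->3
step 2: apply R2 at {0↦2, 1↦5, 2↦3, 3↦6}  → |V|=4 |E|=4  E = 0-q->2 1-r->1 1-p->3 3-q->3
step 3: apply R1 at {0↦3, 1↦1}  → |V|=3 |E|=1  E = 0-q->2
final graph: no rule applies after step 3
NF nodes: {0:D, 1:A, 2:B}

Answer: 3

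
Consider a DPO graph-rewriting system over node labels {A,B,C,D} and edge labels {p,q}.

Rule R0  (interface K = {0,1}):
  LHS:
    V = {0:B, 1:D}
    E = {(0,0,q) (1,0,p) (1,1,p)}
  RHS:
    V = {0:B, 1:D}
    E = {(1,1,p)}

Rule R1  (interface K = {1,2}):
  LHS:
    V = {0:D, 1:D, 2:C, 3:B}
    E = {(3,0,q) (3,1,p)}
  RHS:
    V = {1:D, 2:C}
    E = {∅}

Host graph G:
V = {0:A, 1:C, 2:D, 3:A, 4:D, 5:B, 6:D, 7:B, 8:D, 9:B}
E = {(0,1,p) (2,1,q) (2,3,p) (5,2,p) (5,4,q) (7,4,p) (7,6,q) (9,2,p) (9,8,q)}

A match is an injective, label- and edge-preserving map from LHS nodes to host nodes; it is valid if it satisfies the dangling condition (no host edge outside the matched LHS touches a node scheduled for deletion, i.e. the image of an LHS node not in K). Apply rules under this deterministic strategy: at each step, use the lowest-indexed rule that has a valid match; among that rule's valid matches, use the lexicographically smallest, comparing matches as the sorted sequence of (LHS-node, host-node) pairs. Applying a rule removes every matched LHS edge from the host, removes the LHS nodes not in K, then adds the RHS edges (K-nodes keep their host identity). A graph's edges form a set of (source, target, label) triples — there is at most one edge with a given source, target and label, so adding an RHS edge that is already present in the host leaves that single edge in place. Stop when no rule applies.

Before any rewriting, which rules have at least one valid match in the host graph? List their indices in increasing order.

R0: no valid match — LHS pattern not found
R1: 2 valid matches — {0↦6, 1↦4, 2↦1, 3↦7}, {0↦8, 1↦2, 2↦1, 3↦9}

Answer: [R1]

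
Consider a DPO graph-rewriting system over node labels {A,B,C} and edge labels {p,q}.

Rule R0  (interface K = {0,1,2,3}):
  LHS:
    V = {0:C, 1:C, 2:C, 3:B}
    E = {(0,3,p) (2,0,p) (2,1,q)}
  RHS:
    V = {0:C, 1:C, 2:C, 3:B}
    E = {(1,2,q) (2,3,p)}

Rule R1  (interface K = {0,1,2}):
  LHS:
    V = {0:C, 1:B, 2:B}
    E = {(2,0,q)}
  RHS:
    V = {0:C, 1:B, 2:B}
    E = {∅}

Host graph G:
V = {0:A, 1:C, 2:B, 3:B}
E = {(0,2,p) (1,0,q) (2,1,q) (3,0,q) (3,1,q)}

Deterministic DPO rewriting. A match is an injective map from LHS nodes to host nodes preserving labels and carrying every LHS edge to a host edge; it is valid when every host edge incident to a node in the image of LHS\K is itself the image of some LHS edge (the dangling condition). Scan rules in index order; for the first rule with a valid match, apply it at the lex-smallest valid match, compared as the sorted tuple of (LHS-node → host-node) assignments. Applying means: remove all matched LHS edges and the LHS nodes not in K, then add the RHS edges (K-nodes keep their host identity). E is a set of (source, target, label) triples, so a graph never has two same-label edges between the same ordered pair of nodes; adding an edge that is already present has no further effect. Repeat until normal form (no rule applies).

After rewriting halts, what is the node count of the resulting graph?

Answer: 4

Derivation:
start.  V:4 E:5  edges: 0-p->2 1-q->0 2-q->1 3-q->0 3-q->1
1. fire R1 via {0↦1, 1↦2, 2↦3}  →  V:4 E:4  edges: 0-p->2 1-q->0 2-q->1 3-q->0
2. fire R1 via {0↦1, 1↦3, 2↦2}  →  V:4 E:3  edges: 0-p->2 1-q->0 3-q->0
final graph: no rule applies after step 2
NF nodes: {0:A, 1:C, 2:B, 3:B}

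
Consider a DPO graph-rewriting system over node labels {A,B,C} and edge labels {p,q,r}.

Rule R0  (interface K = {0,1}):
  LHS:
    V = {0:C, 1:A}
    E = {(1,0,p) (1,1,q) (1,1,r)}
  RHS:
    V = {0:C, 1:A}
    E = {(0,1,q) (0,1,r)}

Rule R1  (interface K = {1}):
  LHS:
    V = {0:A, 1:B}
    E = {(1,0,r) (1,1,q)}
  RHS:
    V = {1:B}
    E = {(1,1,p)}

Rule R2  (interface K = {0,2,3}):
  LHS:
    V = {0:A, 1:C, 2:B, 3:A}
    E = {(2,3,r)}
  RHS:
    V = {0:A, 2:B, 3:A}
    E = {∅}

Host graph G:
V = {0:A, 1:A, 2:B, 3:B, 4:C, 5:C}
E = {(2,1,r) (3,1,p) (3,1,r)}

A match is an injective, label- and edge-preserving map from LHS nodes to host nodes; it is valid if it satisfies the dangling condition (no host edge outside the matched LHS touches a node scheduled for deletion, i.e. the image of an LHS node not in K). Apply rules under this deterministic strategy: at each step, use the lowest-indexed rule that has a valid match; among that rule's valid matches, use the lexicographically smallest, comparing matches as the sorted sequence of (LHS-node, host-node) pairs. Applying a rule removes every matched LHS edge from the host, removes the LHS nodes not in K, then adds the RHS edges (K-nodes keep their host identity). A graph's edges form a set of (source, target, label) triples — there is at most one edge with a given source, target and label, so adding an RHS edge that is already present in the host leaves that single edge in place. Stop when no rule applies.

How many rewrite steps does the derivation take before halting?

[0] host  ⇒  6 nodes, 3 edges  {2-r->1 3-p->1 3-r->1}
[1] R2 @ {0↦0, 1↦4, 2↦2, 3↦1}  ⇒  5 nodes, 2 edges  {3-p->1 3-r->1}
[2] R2 @ {0↦0, 1↦5, 2↦3, 3↦1}  ⇒  4 nodes, 1 edges  {3-p->1}
normal form: no rule applies after step 2

Answer: 2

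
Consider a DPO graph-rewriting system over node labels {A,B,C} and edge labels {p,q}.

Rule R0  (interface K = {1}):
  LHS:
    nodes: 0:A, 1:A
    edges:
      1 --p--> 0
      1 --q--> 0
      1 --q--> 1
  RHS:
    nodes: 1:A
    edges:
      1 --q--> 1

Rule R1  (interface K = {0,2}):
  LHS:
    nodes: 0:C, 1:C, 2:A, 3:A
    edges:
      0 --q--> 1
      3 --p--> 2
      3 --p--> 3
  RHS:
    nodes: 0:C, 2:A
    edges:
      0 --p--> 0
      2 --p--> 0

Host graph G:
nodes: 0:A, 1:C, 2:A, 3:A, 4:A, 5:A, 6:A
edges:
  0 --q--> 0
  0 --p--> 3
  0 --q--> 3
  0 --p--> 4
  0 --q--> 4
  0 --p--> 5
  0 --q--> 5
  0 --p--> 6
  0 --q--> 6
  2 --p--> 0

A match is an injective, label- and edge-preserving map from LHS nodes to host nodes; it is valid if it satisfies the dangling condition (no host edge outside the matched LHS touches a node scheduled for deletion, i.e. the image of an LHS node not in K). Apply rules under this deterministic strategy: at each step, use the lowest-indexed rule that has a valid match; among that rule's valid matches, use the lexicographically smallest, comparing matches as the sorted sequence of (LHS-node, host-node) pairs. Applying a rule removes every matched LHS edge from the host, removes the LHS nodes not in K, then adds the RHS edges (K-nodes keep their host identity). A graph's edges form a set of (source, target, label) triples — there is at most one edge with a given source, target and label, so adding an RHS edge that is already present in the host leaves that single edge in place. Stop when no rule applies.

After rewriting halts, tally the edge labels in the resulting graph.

initial: |V|=7 |E|=10  E = 0-q->0 0-p->3 0-q->3 0-p->4 0-q->4 0-p->5 0-q->5 0-p->6 0-q->6 2-p->0
step 1: apply R0 at {0↦3, 1↦0}  → |V|=6 |E|=8  E = 0-q->0 0-p->4 0-q->4 0-p->5 0-q->5 0-p->6 0-q->6 2-p->0
step 2: apply R0 at {0↦4, 1↦0}  → |V|=5 |E|=6  E = 0-q->0 0-p->5 0-q->5 0-p->6 0-q->6 2-p->0
step 3: apply R0 at {0↦5, 1↦0}  → |V|=4 |E|=4  E = 0-q->0 0-p->6 0-q->6 2-p->0
step 4: apply R0 at {0↦6, 1↦0}  → |V|=3 |E|=2  E = 0-q->0 2-p->0
final graph: no rule applies after step 4
NF edges: [(0, 0, 'q'), (2, 0, 'p')]

Answer: p:1 q:1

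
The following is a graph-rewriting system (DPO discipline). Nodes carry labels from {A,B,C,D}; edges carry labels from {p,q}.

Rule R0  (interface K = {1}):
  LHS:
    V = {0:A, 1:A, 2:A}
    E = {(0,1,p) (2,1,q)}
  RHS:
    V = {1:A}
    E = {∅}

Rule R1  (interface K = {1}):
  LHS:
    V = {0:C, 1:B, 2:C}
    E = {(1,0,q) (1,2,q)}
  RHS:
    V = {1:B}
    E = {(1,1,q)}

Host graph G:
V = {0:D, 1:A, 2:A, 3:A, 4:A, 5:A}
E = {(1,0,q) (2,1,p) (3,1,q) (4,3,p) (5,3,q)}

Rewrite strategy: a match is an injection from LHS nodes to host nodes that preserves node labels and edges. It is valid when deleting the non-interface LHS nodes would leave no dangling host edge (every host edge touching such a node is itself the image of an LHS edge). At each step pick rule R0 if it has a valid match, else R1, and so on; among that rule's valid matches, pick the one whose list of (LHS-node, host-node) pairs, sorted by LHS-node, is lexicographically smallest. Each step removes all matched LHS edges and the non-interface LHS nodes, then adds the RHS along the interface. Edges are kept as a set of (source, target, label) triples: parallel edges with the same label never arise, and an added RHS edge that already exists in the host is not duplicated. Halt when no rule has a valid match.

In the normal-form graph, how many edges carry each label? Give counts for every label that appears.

start.  V:6 E:5  edges: 1-q->0 2-p->1 3-q->1 4-p->3 5-q->3
1. fire R0 via {0↦4, 1↦3, 2↦5}  →  V:4 E:3  edges: 1-q->0 2-p->1 3-q->1
2. fire R0 via {0↦2, 1↦1, 2↦3}  →  V:2 E:1  edges: 1-q->0
final graph: no rule applies after step 2
NF edges: [(1, 0, 'q')]

Answer: q:1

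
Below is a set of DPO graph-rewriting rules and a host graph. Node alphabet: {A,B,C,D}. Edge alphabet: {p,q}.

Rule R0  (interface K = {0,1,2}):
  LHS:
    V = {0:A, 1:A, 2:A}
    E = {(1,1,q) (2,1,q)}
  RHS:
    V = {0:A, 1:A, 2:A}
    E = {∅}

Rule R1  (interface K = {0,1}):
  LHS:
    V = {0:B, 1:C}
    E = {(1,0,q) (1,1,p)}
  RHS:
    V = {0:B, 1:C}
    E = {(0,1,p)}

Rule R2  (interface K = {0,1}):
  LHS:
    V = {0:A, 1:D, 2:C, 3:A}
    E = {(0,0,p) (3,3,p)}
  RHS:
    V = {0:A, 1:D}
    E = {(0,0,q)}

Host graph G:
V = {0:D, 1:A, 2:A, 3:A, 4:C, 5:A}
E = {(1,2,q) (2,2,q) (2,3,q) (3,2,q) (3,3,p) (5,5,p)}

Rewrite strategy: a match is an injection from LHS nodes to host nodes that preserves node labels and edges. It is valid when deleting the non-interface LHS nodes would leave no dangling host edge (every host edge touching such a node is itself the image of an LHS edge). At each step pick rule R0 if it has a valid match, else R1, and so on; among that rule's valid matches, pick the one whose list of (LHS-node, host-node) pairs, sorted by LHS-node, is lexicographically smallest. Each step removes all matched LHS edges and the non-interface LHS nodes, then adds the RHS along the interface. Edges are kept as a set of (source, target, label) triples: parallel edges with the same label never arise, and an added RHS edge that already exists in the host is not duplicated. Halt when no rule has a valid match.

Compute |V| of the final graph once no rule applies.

start.  V:6 E:6  edges: 1-q->2 2-q->2 2-q->3 3-q->2 3-p->3 5-p->5
1. fire R0 via {0↦1, 1↦2, 2↦3}  →  V:6 E:4  edges: 1-q->2 2-q->3 3-p->3 5-p->5
2. fire R2 via {0↦3, 1↦0, 2↦4, 3↦5}  →  V:4 E:3  edges: 1-q->2 2-q->3 3-q->3
3. fire R0 via {0↦1, 1↦3, 2↦2}  →  V:4 E:1  edges: 1-q->2
halt: no rule applies after step 3
NF nodes: {0:D, 1:A, 2:A, 3:A}

Answer: 4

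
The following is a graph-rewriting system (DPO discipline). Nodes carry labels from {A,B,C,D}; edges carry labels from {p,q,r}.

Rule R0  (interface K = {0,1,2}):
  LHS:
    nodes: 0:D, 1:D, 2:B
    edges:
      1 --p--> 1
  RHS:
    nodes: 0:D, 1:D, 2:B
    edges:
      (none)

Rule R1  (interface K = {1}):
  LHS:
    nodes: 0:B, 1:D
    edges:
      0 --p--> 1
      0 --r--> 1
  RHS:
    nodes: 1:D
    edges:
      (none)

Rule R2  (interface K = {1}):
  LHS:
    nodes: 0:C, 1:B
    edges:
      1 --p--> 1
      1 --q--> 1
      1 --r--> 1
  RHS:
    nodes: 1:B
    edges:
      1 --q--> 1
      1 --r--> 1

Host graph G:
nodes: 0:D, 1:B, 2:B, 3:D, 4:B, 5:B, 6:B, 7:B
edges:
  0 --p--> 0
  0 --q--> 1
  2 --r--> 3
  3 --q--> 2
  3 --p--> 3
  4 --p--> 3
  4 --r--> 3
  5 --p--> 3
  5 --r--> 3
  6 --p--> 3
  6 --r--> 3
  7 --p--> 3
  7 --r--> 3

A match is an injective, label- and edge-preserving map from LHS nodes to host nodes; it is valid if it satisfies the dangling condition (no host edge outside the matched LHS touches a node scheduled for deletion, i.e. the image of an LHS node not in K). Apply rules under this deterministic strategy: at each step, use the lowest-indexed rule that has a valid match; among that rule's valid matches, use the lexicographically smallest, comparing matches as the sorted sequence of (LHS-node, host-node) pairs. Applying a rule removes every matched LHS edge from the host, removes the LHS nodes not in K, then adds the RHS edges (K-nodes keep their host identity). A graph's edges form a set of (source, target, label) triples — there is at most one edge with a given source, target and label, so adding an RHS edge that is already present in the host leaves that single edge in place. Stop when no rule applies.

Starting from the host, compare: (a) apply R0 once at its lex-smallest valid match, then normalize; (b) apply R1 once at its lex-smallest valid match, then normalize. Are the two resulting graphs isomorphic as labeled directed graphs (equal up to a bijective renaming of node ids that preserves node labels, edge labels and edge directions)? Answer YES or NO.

Answer: YES

Derivation:
branch R0-first: apply at {0↦0, 1↦3, 2↦1} → |E|=12, then 5 more step(s) → NF |V|=4 |E|=3 V={0:D, 1:B, 2:B, 3:D} E=0-q->1 2-r->3 3-q->2
branch R1-first: apply at {0↦4, 1↦3} → |E|=11, then 5 more step(s) → NF |V|=4 |E|=3 V={0:D, 1:B, 2:B, 3:D} E=0-q->1 2-r->3 3-q->2
graphs isomorphic (equal up to label-preserving node renaming)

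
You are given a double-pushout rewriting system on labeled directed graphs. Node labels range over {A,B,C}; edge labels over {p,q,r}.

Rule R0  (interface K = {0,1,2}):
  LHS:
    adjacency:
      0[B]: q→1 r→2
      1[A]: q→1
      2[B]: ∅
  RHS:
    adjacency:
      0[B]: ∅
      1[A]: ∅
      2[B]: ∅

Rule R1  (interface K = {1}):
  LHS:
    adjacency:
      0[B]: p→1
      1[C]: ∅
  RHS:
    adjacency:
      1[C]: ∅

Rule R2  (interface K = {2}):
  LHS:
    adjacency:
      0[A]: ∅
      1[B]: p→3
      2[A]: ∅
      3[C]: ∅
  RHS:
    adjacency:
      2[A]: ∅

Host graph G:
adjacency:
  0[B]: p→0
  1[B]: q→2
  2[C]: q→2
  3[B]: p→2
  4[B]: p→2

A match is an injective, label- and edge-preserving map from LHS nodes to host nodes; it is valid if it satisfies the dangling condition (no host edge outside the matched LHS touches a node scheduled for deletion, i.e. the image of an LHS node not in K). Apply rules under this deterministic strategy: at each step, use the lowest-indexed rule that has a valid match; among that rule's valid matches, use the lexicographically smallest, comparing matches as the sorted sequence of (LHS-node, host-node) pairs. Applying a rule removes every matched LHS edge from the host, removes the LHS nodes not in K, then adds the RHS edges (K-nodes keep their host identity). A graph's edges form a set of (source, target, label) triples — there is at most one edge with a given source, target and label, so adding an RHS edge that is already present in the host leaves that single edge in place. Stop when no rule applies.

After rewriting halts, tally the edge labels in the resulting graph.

start.  V:5 E:5  edges: 0-p->0 1-q->2 2-q->2 3-p->2 4-p->2
1. fire R1 via {0↦3, 1↦2}  →  V:4 E:4  edges: 0-p->0 1-q->2 2-q->2 4-p->2
2. fire R1 via {0↦4, 1↦2}  →  V:3 E:3  edges: 0-p->0 1-q->2 2-q->2
normal form: no rule applies after step 2
NF edges: [(0, 0, 'p'), (1, 2, 'q'), (2, 2, 'q')]

Answer: p:1 q:2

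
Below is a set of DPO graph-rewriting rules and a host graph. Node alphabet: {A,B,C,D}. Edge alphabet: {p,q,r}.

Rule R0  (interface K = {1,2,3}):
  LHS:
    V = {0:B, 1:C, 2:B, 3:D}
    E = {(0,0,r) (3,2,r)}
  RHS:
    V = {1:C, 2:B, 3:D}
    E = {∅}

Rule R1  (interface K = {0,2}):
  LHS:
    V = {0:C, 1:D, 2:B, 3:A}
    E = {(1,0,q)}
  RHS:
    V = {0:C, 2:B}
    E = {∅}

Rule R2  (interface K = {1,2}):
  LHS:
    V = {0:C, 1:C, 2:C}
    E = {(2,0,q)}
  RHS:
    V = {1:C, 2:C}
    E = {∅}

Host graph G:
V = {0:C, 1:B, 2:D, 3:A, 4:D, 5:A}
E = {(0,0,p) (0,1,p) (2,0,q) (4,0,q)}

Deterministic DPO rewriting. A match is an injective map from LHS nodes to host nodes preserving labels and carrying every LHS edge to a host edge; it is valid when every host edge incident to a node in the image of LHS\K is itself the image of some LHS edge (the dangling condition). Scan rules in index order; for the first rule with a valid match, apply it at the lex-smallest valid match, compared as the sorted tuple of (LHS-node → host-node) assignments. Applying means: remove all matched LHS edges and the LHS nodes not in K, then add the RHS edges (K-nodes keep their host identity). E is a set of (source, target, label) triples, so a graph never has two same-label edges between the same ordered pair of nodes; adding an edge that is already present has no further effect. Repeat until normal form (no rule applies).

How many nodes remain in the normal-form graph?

Answer: 2

Derivation:
start.  V:6 E:4  edges: 0-p->0 0-p->1 2-q->0 4-q->0
1. fire R1 via {0↦0, 1↦2, 2↦1, 3↦3}  →  V:4 E:3  edges: 0-p->0 0-p->1 4-q->0
2. fire R1 via {0↦0, 1↦4, 2↦1, 3↦5}  →  V:2 E:2  edges: 0-p->0 0-p->1
normal form: no rule applies after step 2
NF nodes: {0:C, 1:B}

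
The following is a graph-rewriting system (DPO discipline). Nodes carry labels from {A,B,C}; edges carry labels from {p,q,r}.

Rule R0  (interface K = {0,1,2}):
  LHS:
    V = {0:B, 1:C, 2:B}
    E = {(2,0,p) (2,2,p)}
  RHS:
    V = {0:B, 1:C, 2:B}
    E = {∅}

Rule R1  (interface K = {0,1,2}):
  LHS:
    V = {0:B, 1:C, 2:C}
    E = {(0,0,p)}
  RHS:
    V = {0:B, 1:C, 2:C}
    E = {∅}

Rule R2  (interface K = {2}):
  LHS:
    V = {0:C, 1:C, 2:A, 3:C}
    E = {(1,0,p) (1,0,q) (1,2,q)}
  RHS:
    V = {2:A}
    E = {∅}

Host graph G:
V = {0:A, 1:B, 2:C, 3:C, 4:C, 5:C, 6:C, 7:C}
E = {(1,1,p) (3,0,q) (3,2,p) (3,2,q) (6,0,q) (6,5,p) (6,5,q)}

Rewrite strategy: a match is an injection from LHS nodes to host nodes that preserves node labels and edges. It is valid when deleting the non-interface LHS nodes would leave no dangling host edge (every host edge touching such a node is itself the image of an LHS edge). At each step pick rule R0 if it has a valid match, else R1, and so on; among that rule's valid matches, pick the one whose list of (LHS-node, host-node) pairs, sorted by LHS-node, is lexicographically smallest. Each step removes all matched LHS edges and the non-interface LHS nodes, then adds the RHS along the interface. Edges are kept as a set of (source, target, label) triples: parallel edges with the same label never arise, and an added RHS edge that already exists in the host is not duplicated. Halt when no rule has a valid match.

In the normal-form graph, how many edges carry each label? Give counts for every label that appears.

start.  V:8 E:7  edges: 1-p->1 3-q->0 3-p->2 3-q->2 6-q->0 6-p->5 6-q->5
1. fire R1 via {0↦1, 1↦2, 2↦3}  →  V:8 E:6  edges: 3-q->0 3-p->2 3-q->2 6-q->0 6-p->5 6-q->5
2. fire R2 via {0↦2, 1↦3, 2↦0, 3↦4}  →  V:5 E:3  edges: 6-q->0 6-p->5 6-q->5
3. fire R2 via {0↦5, 1↦6, 2↦0, 3↦7}  →  V:2 E:0  edges: ∅
final graph: no rule applies after step 3
NF edges: []

Answer: (no edges)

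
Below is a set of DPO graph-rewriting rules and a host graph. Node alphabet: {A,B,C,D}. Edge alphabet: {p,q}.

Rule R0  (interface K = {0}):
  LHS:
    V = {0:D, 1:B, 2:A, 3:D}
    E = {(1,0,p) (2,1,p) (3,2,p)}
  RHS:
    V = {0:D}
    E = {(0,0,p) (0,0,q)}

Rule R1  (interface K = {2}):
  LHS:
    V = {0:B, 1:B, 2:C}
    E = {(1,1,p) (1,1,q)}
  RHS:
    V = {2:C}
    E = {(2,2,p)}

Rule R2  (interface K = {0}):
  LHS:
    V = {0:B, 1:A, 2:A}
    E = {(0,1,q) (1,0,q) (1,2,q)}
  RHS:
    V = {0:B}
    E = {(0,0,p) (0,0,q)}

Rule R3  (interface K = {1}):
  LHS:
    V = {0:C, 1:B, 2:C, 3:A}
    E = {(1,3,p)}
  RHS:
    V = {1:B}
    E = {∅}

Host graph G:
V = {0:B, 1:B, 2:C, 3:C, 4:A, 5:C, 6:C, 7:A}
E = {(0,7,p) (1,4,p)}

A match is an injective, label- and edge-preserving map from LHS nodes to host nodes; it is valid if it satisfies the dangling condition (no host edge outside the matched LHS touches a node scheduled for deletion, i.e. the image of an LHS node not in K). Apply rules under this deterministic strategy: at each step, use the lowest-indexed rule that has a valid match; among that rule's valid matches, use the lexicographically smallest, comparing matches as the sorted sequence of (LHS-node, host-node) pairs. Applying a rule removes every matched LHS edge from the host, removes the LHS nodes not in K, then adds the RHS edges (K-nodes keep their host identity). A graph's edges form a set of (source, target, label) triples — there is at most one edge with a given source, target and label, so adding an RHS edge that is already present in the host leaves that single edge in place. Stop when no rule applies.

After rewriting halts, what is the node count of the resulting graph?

[0] host  ⇒  8 nodes, 2 edges  {0-p->7 1-p->4}
[1] R3 @ {0↦2, 1↦0, 2↦3, 3↦7}  ⇒  5 nodes, 1 edges  {1-p->4}
[2] R3 @ {0↦5, 1↦1, 2↦6, 3↦4}  ⇒  2 nodes, 0 edges  {∅}
normal form: no rule applies after step 2
NF nodes: {0:B, 1:B}

Answer: 2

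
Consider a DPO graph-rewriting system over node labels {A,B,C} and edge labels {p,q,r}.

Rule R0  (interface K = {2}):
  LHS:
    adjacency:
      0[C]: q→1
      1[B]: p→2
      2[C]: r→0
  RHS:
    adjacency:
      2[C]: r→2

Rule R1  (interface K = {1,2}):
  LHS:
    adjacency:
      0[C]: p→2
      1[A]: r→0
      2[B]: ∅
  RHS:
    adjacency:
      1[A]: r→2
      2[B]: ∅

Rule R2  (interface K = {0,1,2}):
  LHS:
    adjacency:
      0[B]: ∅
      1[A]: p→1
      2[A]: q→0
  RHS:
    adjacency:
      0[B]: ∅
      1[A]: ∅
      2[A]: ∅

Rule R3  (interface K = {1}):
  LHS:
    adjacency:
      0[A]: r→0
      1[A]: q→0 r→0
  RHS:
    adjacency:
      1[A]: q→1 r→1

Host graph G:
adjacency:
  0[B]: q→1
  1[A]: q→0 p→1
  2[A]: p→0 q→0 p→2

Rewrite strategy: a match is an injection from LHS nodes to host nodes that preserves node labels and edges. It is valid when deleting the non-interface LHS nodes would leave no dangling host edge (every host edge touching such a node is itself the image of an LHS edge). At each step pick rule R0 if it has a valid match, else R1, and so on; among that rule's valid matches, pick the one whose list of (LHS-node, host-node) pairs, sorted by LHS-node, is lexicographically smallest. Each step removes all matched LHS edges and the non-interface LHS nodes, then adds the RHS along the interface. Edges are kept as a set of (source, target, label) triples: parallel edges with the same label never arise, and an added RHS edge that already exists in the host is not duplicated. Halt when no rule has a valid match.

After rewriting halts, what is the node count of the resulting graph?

initial: |V|=3 |E|=6  E = 0-q->1 1-q->0 1-p->1 2-p->0 2-q->0 2-p->2
step 1: apply R2 at {0↦0, 1↦1, 2↦2}  → |V|=3 |E|=4  E = 0-q->1 1-q->0 2-p->0 2-p->2
step 2: apply R2 at {0↦0, 1↦2, 2↦1}  → |V|=3 |E|=2  E = 0-q->1 2-p->0
final graph: no rule applies after step 2
NF nodes: {0:B, 1:A, 2:A}

Answer: 3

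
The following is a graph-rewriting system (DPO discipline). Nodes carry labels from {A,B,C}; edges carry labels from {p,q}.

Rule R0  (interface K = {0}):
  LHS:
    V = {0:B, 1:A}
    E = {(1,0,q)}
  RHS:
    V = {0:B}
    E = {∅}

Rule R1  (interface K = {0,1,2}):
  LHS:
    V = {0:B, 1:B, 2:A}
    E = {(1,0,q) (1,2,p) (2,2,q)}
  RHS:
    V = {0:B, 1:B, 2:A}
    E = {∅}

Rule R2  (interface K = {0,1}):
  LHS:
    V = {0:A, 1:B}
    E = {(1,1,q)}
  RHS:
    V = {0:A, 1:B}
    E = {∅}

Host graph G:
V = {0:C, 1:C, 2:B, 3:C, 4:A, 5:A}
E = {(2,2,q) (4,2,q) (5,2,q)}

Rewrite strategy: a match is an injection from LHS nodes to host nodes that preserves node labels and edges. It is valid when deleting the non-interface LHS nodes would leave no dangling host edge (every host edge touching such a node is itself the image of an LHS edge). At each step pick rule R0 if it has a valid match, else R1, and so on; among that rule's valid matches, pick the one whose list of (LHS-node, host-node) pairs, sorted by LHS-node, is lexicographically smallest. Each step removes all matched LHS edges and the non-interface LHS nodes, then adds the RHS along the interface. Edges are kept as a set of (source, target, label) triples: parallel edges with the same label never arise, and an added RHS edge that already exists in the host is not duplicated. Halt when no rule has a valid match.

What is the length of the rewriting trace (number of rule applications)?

Answer: 2

Steps:
initial: |V|=6 |E|=3  E = 2-q->2 4-q->2 5-q->2
step 1: apply R0 at {0↦2, 1↦4}  → |V|=5 |E|=2  E = 2-q->2 5-q->2
step 2: apply R0 at {0↦2, 1↦5}  → |V|=4 |E|=1  E = 2-q->2
final graph: no rule applies after step 2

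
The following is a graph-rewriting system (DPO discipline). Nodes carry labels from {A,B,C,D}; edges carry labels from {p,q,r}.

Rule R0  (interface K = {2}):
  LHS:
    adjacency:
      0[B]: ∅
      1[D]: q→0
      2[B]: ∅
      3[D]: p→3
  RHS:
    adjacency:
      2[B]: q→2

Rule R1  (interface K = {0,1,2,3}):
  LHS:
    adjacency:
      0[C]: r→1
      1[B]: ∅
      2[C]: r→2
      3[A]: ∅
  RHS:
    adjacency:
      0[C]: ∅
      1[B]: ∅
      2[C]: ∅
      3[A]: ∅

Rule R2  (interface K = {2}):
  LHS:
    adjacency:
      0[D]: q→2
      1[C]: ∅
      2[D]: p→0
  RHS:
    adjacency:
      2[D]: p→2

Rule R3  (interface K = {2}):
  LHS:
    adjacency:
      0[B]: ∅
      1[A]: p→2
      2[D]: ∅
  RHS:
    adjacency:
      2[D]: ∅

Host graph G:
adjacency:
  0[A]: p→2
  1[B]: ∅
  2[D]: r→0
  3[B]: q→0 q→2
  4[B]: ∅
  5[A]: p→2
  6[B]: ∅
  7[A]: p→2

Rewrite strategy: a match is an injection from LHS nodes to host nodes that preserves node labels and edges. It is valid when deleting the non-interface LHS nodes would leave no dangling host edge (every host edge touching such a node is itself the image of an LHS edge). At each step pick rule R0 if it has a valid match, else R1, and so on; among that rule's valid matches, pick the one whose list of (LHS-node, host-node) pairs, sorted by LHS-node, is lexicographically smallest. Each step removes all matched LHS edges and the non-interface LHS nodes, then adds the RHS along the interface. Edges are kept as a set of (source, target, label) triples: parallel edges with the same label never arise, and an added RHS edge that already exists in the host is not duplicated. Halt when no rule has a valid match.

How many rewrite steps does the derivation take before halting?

Answer: 2

Steps:
[0] host  ⇒  8 nodes, 6 edges  {0-p->2 2-r->0 3-q->0 3-q->2 5-p->2 7-p->2}
[1] R3 @ {0↦1, 1↦5, 2↦2}  ⇒  6 nodes, 5 edges  {0-p->2 2-r->0 3-q->0 3-q->2 7-p->2}
[2] R3 @ {0↦4, 1↦7, 2↦2}  ⇒  4 nodes, 4 edges  {0-p->2 2-r->0 3-q->0 3-q->2}
normal form: no rule applies after step 2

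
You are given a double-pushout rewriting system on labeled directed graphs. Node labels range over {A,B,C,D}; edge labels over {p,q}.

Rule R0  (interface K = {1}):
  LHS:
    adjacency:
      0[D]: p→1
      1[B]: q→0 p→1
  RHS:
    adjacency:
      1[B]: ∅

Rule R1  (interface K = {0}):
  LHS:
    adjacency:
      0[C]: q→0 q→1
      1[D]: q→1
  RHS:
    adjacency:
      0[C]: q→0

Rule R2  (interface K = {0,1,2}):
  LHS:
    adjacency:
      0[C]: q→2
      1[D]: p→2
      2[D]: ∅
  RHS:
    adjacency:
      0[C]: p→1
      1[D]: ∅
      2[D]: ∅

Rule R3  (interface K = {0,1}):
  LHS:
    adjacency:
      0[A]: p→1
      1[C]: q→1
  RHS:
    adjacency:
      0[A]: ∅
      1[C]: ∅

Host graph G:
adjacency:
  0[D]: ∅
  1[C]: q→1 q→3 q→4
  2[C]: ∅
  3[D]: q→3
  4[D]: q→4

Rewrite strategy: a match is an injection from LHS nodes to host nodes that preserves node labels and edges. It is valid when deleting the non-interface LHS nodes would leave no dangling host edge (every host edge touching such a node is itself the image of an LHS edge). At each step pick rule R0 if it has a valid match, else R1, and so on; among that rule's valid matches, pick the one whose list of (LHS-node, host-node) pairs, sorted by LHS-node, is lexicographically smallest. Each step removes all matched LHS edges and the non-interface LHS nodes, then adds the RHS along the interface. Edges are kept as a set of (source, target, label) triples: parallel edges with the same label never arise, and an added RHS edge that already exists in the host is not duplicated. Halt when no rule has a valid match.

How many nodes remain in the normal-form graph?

start.  V:5 E:5  edges: 1-q->1 1-q->3 1-q->4 3-q->3 4-q->4
1. fire R1 via {0↦1, 1↦3}  →  V:4 E:3  edges: 1-q->1 1-q->4 4-q->4
2. fire R1 via {0↦1, 1↦4}  →  V:3 E:1  edges: 1-q->1
halt: no rule applies after step 2
NF nodes: {0:D, 1:C, 2:C}

Answer: 3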